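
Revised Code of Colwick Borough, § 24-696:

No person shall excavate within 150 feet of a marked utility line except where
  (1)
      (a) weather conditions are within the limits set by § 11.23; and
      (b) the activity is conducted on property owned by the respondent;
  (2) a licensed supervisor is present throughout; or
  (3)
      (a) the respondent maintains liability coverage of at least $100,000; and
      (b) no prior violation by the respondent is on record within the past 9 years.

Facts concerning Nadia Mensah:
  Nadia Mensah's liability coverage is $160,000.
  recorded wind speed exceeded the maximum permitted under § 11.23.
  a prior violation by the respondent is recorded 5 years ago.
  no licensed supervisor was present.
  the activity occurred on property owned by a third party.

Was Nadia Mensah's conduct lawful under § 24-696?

(a) weather ok — not satisfied.
(b) own property — not met.
(1) = F AND F = false.
(2) supervisor present — not satisfied.
(a) coverage ≥ $100,000 — met.
(b) no prior violation — not satisfied.
So (3) is not satisfied (T AND F).
So Overall is not satisfied (F OR F OR F).

No — unlawful.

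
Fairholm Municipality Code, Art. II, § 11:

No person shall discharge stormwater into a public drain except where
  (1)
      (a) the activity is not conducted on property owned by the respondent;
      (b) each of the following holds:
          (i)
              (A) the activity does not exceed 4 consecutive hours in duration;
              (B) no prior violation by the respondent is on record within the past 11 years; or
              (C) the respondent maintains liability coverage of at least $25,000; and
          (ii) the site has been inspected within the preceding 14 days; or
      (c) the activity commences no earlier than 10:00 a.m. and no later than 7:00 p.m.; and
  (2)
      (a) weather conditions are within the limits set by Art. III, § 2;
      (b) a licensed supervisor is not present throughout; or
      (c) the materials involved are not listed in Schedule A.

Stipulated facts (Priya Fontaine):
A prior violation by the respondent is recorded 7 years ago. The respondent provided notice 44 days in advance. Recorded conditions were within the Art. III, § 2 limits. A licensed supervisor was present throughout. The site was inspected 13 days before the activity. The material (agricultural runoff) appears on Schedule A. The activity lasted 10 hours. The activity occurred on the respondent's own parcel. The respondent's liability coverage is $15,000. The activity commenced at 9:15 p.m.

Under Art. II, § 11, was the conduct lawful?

(a) not (own property) — not met.
(A) ≤ 4 hrs duration — not satisfied.
(B) no prior violation — fails.
(C) coverage ≥ $25,000 — fails.
(i) = F OR F OR F = false.
(ii) site inspected — met.
(b) = F AND T = false.
(c) start within hours — not met.
(1) = F OR F OR F = false.
(a) weather ok — met.
(b) not (supervisor present) — not satisfied.
(c) not (Schedule A material) — not met.
(2): T OR F OR F → true.
Overall = F AND T = false.

No — unlawful.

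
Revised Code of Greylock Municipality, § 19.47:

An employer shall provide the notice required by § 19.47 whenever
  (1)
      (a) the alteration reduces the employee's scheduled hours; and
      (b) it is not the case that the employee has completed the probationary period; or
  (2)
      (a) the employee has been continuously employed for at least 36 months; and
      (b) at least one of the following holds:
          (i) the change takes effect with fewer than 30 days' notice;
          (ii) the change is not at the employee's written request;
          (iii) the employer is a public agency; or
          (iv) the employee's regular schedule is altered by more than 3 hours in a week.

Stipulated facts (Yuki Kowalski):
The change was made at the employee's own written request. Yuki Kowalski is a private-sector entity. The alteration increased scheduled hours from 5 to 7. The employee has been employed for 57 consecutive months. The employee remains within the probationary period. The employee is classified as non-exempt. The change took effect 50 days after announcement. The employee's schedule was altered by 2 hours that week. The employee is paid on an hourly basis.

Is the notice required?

No — not required.

(a) hours reduced — not satisfied.
(b) not (past probation) — holds.
(1): F AND T → false.
(a) tenure ≥ 36 mo. — satisfied.
(i) < 30 days' notice — not satisfied.
(ii) not employee-requested — fails.
(iii) public agency — not met.
(iv) schedule shift > 3h — fails.
(b) = F OR F OR F OR F = false.
(2): T AND F → false.
So Overall is not satisfied (F OR F).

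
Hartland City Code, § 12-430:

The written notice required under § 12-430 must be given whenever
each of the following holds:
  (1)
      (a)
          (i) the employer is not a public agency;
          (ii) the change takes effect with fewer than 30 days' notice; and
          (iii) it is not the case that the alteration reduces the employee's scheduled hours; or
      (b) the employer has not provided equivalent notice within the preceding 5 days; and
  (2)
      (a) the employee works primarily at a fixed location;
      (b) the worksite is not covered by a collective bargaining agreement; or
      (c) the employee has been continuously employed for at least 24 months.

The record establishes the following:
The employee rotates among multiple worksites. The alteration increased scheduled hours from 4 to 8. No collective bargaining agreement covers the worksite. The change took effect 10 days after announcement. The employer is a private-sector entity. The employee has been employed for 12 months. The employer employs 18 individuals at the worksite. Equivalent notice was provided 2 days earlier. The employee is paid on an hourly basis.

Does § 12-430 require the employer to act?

(i) not (public agency) — holds.
(ii) < 30 days' notice — holds.
(iii) not (hours reduced) — holds.
(a): T AND T AND T → true.
(b) no recent notice — not satisfied.
(1) = T OR F = true.
(a) fixed location — not met.
(b) no CBA — satisfied.
(c) tenure ≥ 24 mo. — fails.
(2): F OR T OR F → true.
Overall: T AND T → true.

Yes — required.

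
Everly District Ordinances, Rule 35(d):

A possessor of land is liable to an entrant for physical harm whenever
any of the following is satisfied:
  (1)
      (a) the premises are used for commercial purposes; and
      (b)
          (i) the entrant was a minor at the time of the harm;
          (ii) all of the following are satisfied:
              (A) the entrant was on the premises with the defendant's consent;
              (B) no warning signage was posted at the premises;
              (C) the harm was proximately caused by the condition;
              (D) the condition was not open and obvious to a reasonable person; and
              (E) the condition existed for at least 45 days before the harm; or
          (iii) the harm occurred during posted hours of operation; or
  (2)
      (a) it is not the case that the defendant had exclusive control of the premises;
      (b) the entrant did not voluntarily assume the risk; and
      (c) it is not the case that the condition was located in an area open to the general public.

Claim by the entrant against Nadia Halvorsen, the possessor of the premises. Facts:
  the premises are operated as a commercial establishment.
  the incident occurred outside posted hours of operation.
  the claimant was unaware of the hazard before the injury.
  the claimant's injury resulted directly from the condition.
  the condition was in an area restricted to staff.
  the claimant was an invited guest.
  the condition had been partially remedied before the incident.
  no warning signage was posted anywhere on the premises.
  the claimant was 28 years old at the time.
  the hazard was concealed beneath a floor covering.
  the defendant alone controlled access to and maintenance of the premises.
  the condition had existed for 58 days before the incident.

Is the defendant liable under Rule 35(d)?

(a) commercial use — holds.
(i) entrant a minor — not met.
(A) consent to enter — holds.
(B) no signage posted — holds.
(C) proximate cause — met.
(D) not open/obvious — holds.
(E) condition ≥45 days old — met.
So (ii) is satisfied (T AND T AND T AND T AND T).
(iii) during posted hours — not satisfied.
(b): F OR T OR F → true.
So (1) is satisfied (T AND T).
(a) not (exclusive control) — not met.
(b) no assumed risk — met.
(c) not (public area) — met.
So (2) is not satisfied (F AND T AND T).
So Overall is satisfied (T OR F).

Yes — liable.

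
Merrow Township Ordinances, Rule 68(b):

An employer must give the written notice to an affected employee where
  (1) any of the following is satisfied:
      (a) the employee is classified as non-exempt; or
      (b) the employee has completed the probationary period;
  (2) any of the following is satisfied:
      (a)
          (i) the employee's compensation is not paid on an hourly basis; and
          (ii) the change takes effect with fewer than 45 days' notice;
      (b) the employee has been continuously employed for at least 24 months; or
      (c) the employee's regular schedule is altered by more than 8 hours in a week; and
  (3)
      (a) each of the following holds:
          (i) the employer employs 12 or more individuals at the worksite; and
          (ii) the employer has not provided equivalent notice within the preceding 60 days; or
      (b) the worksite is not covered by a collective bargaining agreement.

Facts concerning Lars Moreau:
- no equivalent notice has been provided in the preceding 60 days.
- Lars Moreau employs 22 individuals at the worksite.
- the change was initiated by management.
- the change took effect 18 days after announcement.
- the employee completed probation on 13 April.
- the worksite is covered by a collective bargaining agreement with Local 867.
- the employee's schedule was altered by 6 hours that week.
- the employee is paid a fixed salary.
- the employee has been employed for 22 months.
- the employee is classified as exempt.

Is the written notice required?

(a) non-exempt — fails.
(b) past probation — satisfied.
(1) = F OR T = true.
(i) not (hourly-paid) — holds.
(ii) < 45 days' notice — holds.
So (a) is satisfied (T AND T).
(b) tenure ≥ 24 mo. — not met.
(c) schedule shift > 8h — fails.
(2): T OR F OR F → true.
(i) ≥ 12 at site — met.
(ii) no recent notice — met.
(a): T AND T → true.
(b) no CBA — not satisfied.
(3) = T OR F = true.
Overall: T AND T AND T → true.

Yes — required.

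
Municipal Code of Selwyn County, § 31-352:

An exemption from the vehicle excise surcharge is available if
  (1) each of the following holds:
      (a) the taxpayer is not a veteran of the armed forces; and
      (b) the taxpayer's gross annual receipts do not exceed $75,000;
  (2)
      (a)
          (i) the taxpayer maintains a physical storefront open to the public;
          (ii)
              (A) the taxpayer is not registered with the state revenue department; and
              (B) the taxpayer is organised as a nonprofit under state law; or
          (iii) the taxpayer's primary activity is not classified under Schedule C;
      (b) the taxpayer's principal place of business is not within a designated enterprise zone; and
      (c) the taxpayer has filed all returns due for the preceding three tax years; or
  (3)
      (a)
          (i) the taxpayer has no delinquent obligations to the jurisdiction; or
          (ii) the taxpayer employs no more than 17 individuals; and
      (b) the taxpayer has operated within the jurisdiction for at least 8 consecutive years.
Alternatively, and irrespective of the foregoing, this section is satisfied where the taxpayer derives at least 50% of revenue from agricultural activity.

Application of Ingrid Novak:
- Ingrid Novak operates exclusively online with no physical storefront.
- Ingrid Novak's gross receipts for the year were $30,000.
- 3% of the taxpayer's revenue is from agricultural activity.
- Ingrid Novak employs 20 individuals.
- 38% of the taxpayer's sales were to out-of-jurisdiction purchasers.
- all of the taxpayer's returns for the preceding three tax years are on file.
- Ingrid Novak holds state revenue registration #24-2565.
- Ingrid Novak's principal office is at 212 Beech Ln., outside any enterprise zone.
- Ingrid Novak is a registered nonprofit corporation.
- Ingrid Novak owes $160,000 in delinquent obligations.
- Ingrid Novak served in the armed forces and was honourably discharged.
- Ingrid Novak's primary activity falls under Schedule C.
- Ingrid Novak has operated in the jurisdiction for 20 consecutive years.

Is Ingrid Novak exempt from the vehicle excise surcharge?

No — not exempt.

(a) not (veteran) — fails.
(b) receipts ≤ $75,000 — met.
(1) = F AND T = false.
(i) has storefront — fails.
(A) not (state-registered) — not satisfied.
(B) nonprofit — holds.
(ii): F AND T → false.
(iii) not (Schedule C activity) — not met.
So (a) is not satisfied (F OR F OR F).
(b) not (in enterprise zone) — satisfied.
(c) returns current — satisfied.
(2): F AND T AND T → false.
(i) no delinquency — fails.
(ii) ≤ 17 employees — fails.
So (a) is not satisfied (F OR F).
(b) ≥ 8 yrs in jurisdiction — satisfied.
So (3) is not satisfied (F AND T).
Overall = F OR F OR F = false.
Exception (≥50% agricultural) — not satisfied.
Result: main false OR exception false → false.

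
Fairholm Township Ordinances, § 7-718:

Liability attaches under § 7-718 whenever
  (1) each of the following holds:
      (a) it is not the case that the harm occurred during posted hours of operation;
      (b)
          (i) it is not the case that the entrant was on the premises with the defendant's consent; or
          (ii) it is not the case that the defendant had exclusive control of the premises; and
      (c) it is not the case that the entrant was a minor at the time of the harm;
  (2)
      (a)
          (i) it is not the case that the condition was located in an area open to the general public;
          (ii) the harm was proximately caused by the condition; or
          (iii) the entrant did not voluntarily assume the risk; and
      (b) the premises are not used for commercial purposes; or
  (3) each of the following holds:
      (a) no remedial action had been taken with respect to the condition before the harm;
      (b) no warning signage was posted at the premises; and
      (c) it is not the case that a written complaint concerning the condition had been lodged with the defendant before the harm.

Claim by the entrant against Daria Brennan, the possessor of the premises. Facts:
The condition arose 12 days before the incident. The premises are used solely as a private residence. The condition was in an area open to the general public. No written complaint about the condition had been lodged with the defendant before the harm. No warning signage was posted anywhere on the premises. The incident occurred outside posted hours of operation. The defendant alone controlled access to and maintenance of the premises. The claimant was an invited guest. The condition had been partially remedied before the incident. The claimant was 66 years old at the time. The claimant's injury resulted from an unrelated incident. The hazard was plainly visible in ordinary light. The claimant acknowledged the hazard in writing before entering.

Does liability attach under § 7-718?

(a) not (during posted hours) — met.
(i) not (consent to enter) — not met.
(ii) not (exclusive control) — not met.
(b): F OR F → false.
(c) not (entrant a minor) — satisfied.
(1): T AND F AND T → false.
(i) not (public area) — fails.
(ii) proximate cause — fails.
(iii) no assumed risk — not satisfied.
(a) = F OR F OR F = false.
(b) not (commercial use) — holds.
(2): F AND T → false.
(a) no remedial action — fails.
(b) no signage posted — holds.
(c) not (complaint lodged) — holds.
(3): F AND T AND T → false.
Overall: F OR F OR F → false.

No — not liable.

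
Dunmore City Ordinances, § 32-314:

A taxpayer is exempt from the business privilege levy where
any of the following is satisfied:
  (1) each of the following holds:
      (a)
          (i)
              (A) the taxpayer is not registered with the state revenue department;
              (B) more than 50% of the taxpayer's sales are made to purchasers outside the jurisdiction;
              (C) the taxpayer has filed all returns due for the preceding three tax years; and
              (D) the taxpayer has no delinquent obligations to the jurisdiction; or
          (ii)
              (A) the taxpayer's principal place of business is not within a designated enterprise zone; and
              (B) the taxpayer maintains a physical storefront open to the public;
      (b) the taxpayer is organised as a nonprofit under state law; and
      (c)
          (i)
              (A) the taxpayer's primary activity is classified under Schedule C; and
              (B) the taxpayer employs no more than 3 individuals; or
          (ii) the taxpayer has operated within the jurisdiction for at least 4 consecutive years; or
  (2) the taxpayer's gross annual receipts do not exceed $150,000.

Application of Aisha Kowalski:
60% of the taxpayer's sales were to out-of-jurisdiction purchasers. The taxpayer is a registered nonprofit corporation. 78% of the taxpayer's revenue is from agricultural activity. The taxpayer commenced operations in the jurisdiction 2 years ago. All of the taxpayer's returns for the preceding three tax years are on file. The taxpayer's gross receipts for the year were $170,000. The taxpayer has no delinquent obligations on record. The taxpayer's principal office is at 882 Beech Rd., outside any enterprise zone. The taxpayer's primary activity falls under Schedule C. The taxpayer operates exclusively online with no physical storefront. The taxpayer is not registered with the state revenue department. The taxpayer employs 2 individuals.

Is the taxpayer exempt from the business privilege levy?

(A) not (state-registered) — holds.
(B) >50% out-of-jur. sales — met.
(C) returns current — met.
(D) no delinquency — holds.
So (i) is satisfied (T AND T AND T AND T).
(A) not (in enterprise zone) — holds.
(B) has storefront — not satisfied.
(ii): T AND F → false.
(a): T OR F → true.
(b) nonprofit — satisfied.
(A) Schedule C activity — satisfied.
(B) ≤ 3 employees — satisfied.
(i): T AND T → true.
(ii) ≥ 4 yrs in jurisdiction — not satisfied.
(c) = T OR F = true.
(1): T AND T AND T → true.
(2) receipts ≤ $150,000 — not met.
Overall: T OR F → true.

Yes — exempt.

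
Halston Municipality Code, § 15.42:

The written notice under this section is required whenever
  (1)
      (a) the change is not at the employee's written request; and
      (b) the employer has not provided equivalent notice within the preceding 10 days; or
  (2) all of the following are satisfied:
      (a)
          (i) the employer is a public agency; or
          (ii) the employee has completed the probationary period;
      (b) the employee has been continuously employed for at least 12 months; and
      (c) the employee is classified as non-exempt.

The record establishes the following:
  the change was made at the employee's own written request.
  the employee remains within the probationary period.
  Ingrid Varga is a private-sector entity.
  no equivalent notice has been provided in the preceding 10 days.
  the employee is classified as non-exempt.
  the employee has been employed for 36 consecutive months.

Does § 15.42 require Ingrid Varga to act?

No — not required.

(a) not employee-requested — not met.
(b) no recent notice — holds.
(1): F AND T → false.
(i) public agency — not met.
(ii) past probation — not satisfied.
So (a) is not satisfied (F OR F).
(b) tenure ≥ 12 mo. — satisfied.
(c) non-exempt — holds.
So (2) is not satisfied (F AND T AND T).
Overall: F OR F → false.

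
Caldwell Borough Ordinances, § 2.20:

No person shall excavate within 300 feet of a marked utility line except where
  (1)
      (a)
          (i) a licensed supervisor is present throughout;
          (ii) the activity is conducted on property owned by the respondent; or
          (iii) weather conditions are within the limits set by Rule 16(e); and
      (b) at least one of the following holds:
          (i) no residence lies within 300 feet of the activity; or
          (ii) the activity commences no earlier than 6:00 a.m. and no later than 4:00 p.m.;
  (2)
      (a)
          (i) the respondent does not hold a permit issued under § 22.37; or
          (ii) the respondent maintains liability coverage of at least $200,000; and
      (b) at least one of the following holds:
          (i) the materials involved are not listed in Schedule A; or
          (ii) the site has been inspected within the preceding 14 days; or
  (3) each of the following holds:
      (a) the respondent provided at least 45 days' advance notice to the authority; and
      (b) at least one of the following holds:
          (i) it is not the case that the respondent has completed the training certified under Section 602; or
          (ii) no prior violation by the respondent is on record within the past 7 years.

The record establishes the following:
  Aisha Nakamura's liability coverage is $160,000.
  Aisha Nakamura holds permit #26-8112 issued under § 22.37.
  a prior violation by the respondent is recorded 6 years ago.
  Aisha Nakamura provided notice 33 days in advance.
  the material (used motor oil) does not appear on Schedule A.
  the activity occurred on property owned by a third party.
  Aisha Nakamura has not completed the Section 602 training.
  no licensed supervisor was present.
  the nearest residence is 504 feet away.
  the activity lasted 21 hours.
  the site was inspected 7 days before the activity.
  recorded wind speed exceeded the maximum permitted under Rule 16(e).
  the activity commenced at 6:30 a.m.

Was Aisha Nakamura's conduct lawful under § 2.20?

(i) supervisor present — not satisfied.
(ii) own property — fails.
(iii) weather ok — fails.
(a): F OR F OR F → false.
(i) no residence in 300 ft — holds.
(ii) start within hours — met.
(b) = T OR T = true.
So (1) is not satisfied (F AND T).
(i) not (holds permit) — not met.
(ii) coverage ≥ $200,000 — fails.
So (a) is not satisfied (F OR F).
(i) not (Schedule A material) — satisfied.
(ii) site inspected — holds.
(b) = T OR T = true.
(2) = F AND T = false.
(a) ≥45 days' notice — not satisfied.
(i) not (training certified) — satisfied.
(ii) no prior violation — not satisfied.
(b): T OR F → true.
(3): F AND T → false.
Overall: F OR F OR F → false.

No — unlawful.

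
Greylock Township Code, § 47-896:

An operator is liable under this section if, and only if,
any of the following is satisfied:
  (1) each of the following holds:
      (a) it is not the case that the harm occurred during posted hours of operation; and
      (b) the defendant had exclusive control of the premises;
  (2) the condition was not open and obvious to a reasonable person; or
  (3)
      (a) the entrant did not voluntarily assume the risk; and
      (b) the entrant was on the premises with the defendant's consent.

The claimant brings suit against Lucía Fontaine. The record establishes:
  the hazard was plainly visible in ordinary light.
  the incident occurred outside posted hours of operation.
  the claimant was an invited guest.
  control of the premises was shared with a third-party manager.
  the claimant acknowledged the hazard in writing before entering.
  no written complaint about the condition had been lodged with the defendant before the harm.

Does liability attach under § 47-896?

No — not liable.

(a) not (during posted hours) — met.
(b) exclusive control — fails.
(1): T AND F → false.
(2) not open/obvious — not satisfied.
(a) no assumed risk — fails.
(b) consent to enter — met.
(3): F AND T → false.
So Overall is not satisfied (F OR F OR F).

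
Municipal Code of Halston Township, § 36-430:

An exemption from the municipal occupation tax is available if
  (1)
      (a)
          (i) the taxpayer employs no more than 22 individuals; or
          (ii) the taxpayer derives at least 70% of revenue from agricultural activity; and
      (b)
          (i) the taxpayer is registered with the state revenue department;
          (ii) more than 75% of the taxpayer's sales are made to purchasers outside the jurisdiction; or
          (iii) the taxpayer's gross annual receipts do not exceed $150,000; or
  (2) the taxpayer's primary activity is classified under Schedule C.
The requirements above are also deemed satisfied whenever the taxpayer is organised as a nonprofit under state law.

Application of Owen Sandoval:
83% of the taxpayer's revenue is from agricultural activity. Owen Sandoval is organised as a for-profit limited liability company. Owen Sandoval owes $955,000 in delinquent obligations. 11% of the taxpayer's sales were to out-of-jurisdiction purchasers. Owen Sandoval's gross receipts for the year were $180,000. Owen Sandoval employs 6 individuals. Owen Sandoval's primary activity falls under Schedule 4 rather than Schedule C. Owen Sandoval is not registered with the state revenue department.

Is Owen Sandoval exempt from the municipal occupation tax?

No — not exempt.

(i) ≤ 22 employees — met.
(ii) ≥70% agricultural — satisfied.
So (a) is satisfied (T OR T).
(i) state-registered — not satisfied.
(ii) >75% out-of-jur. sales — fails.
(iii) receipts ≤ $150,000 — not met.
So (b) is not satisfied (F OR F OR F).
(1) = T AND F = false.
(2) Schedule C activity — not satisfied.
Overall: F OR F → false.
Exception (nonprofit) — not satisfied.
Result: main false OR exception false → false.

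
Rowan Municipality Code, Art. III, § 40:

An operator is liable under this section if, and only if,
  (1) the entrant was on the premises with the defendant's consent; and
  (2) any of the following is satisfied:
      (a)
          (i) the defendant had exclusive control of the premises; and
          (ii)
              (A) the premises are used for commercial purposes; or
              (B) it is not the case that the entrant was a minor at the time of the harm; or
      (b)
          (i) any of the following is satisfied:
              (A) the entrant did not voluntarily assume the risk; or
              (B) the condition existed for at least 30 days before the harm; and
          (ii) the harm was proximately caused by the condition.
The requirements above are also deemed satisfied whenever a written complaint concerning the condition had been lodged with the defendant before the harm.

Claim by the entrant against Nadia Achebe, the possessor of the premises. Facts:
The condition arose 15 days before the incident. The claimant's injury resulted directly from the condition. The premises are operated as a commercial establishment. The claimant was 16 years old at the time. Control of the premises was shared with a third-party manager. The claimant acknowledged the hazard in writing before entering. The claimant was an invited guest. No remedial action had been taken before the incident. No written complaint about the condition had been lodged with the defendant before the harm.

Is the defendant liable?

(1) consent to enter — satisfied.
(i) exclusive control — not satisfied.
(A) commercial use — satisfied.
(B) not (entrant a minor) — fails.
(ii): T OR F → true.
(a): F AND T → false.
(A) no assumed risk — not met.
(B) condition ≥30 days old — fails.
So (i) is not satisfied (F OR F).
(ii) proximate cause — holds.
So (b) is not satisfied (F AND T).
(2) = F OR F = false.
So Overall is not satisfied (T AND F).
Exception (complaint lodged) — not satisfied.
Result: main false OR exception false → false.

No — not liable.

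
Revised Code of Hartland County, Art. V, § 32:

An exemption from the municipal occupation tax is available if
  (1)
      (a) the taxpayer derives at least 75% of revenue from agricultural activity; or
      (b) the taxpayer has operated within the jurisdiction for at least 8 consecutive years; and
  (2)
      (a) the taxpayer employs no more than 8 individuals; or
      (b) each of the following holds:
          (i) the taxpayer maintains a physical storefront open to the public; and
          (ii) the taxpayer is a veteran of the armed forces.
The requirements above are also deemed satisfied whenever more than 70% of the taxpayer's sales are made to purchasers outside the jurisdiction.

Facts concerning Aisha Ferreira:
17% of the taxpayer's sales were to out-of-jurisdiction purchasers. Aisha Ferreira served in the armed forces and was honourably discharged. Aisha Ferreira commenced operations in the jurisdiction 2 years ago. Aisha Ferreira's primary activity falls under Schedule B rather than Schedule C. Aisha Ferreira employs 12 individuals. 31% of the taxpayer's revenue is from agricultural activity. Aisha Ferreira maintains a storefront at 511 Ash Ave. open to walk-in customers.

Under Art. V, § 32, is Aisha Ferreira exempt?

(a) ≥75% agricultural — fails.
(b) ≥ 8 yrs in jurisdiction — fails.
So (1) is not satisfied (F OR F).
(a) ≤ 8 employees — fails.
(i) has storefront — met.
(ii) veteran — holds.
So (b) is satisfied (T AND T).
(2): F OR T → true.
Overall: F AND T → false.
Exception (>70% out-of-jur. sales) — not satisfied.
Result: main false OR exception false → false.

No — not exempt.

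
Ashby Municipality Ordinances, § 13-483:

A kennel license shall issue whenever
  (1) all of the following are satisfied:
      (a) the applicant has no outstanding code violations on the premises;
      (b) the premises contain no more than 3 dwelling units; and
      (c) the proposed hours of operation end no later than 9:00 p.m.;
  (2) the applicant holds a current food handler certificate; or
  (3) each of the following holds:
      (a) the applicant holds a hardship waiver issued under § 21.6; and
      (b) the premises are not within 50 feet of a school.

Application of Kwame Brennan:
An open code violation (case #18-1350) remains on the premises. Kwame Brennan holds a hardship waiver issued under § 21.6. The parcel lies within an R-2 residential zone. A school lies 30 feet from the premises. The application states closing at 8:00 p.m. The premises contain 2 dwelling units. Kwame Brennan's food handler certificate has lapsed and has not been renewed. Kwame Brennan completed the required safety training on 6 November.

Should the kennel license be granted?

(a) no code violations — fails.
(b) ≤ 3 units — holds.
(c) closes by 9 p.m. — holds.
(1) = F AND T AND T = false.
(2) food handler cert. — not met.
(a) hardship waiver — satisfied.
(b) ≥50 ft from school — not met.
(3) = T AND F = false.
Overall = F OR F OR F = false.

No — denied.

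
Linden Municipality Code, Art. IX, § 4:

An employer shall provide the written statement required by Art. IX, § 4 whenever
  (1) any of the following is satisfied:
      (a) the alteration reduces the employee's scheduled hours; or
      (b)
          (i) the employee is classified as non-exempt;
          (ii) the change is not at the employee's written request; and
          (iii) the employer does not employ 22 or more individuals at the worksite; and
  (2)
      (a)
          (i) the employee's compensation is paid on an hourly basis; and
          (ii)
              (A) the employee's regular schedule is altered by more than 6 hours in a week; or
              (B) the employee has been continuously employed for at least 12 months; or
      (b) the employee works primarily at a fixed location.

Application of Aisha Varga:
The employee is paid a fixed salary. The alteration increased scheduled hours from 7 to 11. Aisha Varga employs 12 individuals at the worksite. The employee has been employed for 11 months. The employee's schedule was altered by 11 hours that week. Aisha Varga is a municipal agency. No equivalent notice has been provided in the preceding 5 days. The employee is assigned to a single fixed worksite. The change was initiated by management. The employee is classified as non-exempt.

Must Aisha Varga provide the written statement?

(a) hours reduced — fails.
(i) non-exempt — holds.
(ii) not employee-requested — satisfied.
(iii) not (≥ 22 at site) — met.
(b): T AND T AND T → true.
So (1) is satisfied (F OR T).
(i) hourly-paid — not satisfied.
(A) schedule shift > 6h — met.
(B) tenure ≥ 12 mo. — not met.
So (ii) is satisfied (T OR F).
(a) = F AND T = false.
(b) fixed location — satisfied.
So (2) is satisfied (F OR T).
Overall: T AND T → true.

Yes — required.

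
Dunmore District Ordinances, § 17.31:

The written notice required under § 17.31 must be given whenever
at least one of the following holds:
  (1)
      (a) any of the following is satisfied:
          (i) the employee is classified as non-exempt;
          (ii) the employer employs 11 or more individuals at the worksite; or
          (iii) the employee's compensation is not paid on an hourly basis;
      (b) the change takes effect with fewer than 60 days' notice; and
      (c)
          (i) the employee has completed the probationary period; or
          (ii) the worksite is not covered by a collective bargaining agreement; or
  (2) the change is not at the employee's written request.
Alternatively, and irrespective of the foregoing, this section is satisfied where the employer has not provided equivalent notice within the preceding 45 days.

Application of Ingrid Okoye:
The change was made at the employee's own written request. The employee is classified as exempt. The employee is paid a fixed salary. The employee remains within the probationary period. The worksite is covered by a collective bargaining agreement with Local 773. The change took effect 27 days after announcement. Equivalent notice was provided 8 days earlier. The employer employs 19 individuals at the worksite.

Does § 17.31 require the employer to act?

(i) non-exempt — fails.
(ii) ≥ 11 at site — satisfied.
(iii) not (hourly-paid) — holds.
So (a) is satisfied (F OR T OR T).
(b) < 60 days' notice — satisfied.
(i) past probation — fails.
(ii) no CBA — not met.
So (c) is not satisfied (F OR F).
(1): T AND T AND F → false.
(2) not employee-requested — not satisfied.
Overall: F OR F → false.
Exception (no recent notice) — not satisfied.
Result: main false OR exception false → false.

No — not required.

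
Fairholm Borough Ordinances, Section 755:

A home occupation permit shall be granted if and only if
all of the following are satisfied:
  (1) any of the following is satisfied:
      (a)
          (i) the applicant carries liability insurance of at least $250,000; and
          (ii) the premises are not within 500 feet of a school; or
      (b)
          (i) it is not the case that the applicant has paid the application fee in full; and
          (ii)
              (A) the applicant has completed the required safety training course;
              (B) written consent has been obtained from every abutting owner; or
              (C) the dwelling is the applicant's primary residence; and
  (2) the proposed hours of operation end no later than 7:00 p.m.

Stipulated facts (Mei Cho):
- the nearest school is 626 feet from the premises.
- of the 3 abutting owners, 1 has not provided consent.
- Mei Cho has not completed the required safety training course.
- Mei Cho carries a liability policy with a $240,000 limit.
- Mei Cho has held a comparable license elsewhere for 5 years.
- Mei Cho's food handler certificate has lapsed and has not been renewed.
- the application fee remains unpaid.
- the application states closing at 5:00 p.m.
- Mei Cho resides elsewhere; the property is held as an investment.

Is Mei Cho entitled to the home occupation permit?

No — denied.

(i) insurance ≥ $250,000 — fails.
(ii) ≥500 ft from school — satisfied.
(a) = F AND T = false.
(i) not (fee paid) — holds.
(A) safety training — not satisfied.
(B) all abutters consent — fails.
(C) primary residence — not satisfied.
(ii): F OR F OR F → false.
So (b) is not satisfied (T AND F).
(1) = F OR F = false.
(2) closes by 7 p.m. — met.
Overall: F AND T → false.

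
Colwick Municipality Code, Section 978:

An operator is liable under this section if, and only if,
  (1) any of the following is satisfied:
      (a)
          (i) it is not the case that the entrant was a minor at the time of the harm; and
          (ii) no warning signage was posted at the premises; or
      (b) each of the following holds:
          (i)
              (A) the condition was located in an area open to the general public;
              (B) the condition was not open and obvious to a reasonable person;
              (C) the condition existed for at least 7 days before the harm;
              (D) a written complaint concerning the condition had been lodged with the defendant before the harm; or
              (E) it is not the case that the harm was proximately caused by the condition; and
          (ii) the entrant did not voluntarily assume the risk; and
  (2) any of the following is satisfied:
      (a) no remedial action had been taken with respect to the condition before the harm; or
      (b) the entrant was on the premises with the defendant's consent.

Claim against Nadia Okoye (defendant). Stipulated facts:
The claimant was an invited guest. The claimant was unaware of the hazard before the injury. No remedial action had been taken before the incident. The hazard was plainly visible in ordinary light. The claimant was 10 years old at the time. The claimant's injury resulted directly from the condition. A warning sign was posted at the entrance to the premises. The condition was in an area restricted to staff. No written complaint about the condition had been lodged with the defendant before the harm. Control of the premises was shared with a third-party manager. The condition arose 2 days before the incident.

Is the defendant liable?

No — not liable.

(i) not (entrant a minor) — not satisfied.
(ii) no signage posted — fails.
(a) = F AND F = false.
(A) public area — fails.
(B) not open/obvious — fails.
(C) condition ≥7 days old — fails.
(D) complaint lodged — not satisfied.
(E) not (proximate cause) — fails.
(i) = F OR F OR F OR F OR F = false.
(ii) no assumed risk — met.
So (b) is not satisfied (F AND T).
(1) = F OR F = false.
(a) no remedial action — satisfied.
(b) consent to enter — satisfied.
(2) = T OR T = true.
So Overall is not satisfied (F AND T).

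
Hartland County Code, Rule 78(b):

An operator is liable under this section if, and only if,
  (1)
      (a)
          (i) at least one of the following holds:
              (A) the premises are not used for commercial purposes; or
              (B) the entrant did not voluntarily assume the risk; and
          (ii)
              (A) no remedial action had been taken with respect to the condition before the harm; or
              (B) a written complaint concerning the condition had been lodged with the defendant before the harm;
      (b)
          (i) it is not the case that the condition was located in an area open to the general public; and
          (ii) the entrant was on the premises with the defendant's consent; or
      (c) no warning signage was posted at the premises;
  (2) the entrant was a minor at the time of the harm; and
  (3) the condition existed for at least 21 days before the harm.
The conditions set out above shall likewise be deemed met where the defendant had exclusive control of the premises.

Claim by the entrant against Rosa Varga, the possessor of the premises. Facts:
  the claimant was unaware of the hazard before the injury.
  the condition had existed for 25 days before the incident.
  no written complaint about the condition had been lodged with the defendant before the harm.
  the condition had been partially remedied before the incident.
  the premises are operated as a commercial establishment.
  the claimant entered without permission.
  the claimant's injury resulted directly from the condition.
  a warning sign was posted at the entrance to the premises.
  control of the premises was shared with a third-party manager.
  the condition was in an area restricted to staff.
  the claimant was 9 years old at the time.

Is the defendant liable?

(A) not (commercial use) — not satisfied.
(B) no assumed risk — satisfied.
(i) = F OR T = true.
(A) no remedial action — not met.
(B) complaint lodged — not met.
(ii) = F OR F = false.
(a): T AND F → false.
(i) not (public area) — holds.
(ii) consent to enter — not satisfied.
(b): T AND F → false.
(c) no signage posted — not met.
So (1) is not satisfied (F OR F OR F).
(2) entrant a minor — satisfied.
(3) condition ≥21 days old — satisfied.
So Overall is not satisfied (F AND T AND T).
Exception (exclusive control) — not satisfied.
Result: main false OR exception false → false.

No — not liable.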